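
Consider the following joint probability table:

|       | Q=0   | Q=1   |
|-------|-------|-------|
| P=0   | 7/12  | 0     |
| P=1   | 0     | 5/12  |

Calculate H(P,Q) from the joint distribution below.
H(P,Q) = -Σ P(P,Q) log₂ P(P,Q), summed over the non-zero cells:
H(P,Q) = -[(7/12)·log₂(7/12) + (5/12)·log₂(5/12)]
  = 0.4536 + 0.5263
  = 0.9799 bits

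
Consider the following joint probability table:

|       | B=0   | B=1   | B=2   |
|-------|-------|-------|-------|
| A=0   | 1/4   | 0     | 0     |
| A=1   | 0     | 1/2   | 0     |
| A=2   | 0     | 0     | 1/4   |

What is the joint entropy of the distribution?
H(A,B) = -Σ P(A,B) log₂ P(A,B), summed over the non-zero cells:
H(A,B) = -[(1/4)·log₂(1/4) + (1/2)·log₂(1/2) + (1/4)·log₂(1/4)]
  = 0.5000 + 0.5000 + 0.5000
  = 1.5000 bits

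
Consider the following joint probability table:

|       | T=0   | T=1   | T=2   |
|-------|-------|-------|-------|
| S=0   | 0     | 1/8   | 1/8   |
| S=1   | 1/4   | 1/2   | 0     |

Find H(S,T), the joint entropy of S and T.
H(S,T) = -Σ P(S,T) log₂ P(S,T), summed over the non-zero cells:
H(S,T) = -[(1/8)·log₂(1/8) + (1/8)·log₂(1/8) + (1/4)·log₂(1/4) + (1/2)·log₂(1/2)]
  = 0.3750 + 0.3750 + 0.5000 + 0.5000
  = 1.7500 bits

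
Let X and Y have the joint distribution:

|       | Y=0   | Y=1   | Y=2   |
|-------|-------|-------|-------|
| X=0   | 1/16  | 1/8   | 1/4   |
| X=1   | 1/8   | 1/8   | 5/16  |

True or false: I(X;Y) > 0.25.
Marginal P(X) (row sums):
  P(X=0) = 1/16 + 1/8 + 1/4 = 7/16
  P(X=1) = 1/8 + 1/8 + 5/16 = 9/16
Marginal P(Y) (column sums):
  P(Y=0) = 1/16 + 1/8 = 3/16
  P(Y=1) = 1/8 + 1/8 = 1/4
  P(Y=2) = 1/4 + 5/16 = 9/16

H(X) = -[(7/16)·log₂(7/16) + (9/16)·log₂(9/16)]
  = 0.5218 + 0.4669
  = 0.9887 bits
H(Y) = -[(3/16)·log₂(3/16) + (1/4)·log₂(1/4) + (9/16)·log₂(9/16)]
  = 0.4528 + 0.5000 + 0.4669
  = 1.4197 bits
H(X,Y) = -[(1/16)·log₂(1/16) + (1/8)·log₂(1/8) + (1/4)·log₂(1/4) + (1/8)·log₂(1/8) + (1/8)·log₂(1/8) + (5/16)·log₂(5/16)]
  = 0.2500 + 0.3750 + 0.5000 + 0.3750 + 0.3750 + 0.5244
  = 2.3994 bits

I(X;Y) = H(X) + H(Y) - H(X,Y)
  = 0.9887 + 1.4197 - 2.3994
  = 0.0090 bits

False. I(X;Y) = 0.0090 bits, which is ≤ 0.25 bits.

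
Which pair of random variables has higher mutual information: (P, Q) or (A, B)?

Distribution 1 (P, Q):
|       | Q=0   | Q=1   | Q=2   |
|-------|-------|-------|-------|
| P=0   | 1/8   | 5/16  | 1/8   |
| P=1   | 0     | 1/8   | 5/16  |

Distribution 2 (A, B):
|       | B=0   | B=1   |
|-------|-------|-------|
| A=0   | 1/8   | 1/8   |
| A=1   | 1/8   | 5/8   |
Distribution 1 (P, Q):
Marginal P(P) (row sums):
  P(P=0) = 1/8 + 5/16 + 1/8 = 9/16
  P(P=1) = 0 + 1/8 + 5/16 = 7/16
Marginal P(Q) (column sums):
  P(Q=0) = 1/8 + 0 = 1/8
  P(Q=1) = 5/16 + 1/8 = 7/16
  P(Q=2) = 1/8 + 5/16 = 7/16

H(P) = -[(9/16)·log₂(9/16) + (7/16)·log₂(7/16)]
  = 0.4669 + 0.5218
  = 0.9887 bits
H(Q) = -[(1/8)·log₂(1/8) + (7/16)·log₂(7/16) + (7/16)·log₂(7/16)]
  = 0.3750 + 0.5218 + 0.5218
  = 1.4186 bits
H(P,Q) = -[(1/8)·log₂(1/8) + (5/16)·log₂(5/16) + (1/8)·log₂(1/8) + (1/8)·log₂(1/8) + (5/16)·log₂(5/16)]
  = 0.3750 + 0.5244 + 0.3750 + 0.3750 + 0.5244
  = 2.1738 bits

I(P;Q) = H(P) + H(Q) - H(P,Q)
  = 0.9887 + 1.4186 - 2.1738
  = 0.2335 bits

Distribution 2 (A, B):
Marginal P(A) (row sums):
  P(A=0) = 1/8 + 1/8 = 1/4
  P(A=1) = 1/8 + 5/8 = 3/4
Marginal P(B) (column sums):
  P(B=0) = 1/8 + 1/8 = 1/4
  P(B=1) = 1/8 + 5/8 = 3/4

H(A) = -[(1/4)·log₂(1/4) + (3/4)·log₂(3/4)]
  = 0.5000 + 0.3113
  = 0.8113 bits
H(B) = -[(1/4)·log₂(1/4) + (3/4)·log₂(3/4)]
  = 0.5000 + 0.3113
  = 0.8113 bits
H(A,B) = -[(1/8)·log₂(1/8) + (1/8)·log₂(1/8) + (1/8)·log₂(1/8) + (5/8)·log₂(5/8)]
  = 0.3750 + 0.3750 + 0.3750 + 0.4238
  = 1.5488 bits

I(A;B) = H(A) + H(B) - H(A,B)
  = 0.8113 + 0.8113 - 1.5488
  = 0.0738 bits

I(P;Q) = 0.2335 bits > I(A;B) = 0.0738 bits, so (P, Q) has the higher mutual information (stronger dependence).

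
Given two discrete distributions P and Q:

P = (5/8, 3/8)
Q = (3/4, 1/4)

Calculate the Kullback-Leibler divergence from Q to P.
D(P||Q) = Σ P(i) log₂(P(i)/Q(i))
  i=0: (5/8) × log₂((5/8)/(3/4)) = (5/8) × log₂(5/6) = -0.1644
  i=1: (3/8) × log₂((3/8)/(1/4)) = (3/8) × log₂(3/2) = 0.2194
D(P||Q) = -0.1644 + 0.2194
  = 0.0550 bits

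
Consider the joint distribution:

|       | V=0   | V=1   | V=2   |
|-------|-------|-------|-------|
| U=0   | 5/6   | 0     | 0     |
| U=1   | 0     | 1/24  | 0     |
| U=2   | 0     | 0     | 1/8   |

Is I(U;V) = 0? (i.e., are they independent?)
Marginal P(U) (row sums):
  P(U=0) = 5/6 + 0 + 0 = 5/6
  P(U=1) = 0 + 1/24 + 0 = 1/24
  P(U=2) = 0 + 0 + 1/8 = 1/8
Marginal P(V) (column sums):
  P(V=0) = 5/6 + 0 + 0 = 5/6
  P(V=1) = 0 + 1/24 + 0 = 1/24
  P(V=2) = 0 + 0 + 1/8 = 1/8

U and V are independent iff P(U=i,V=j) = P(U=i)·P(V=j) for every cell.
  P(U=0)·P(V=0) = 5/6 × 5/6 = 25/36, but P(U=0,V=0) = 5/6 ✗

No, U and V are not independent. Quantitatively, I(U;V) > 0:

H(U) = -[(5/6)·log₂(5/6) + (1/24)·log₂(1/24) + (1/8)·log₂(1/8)]
  = 0.2192 + 0.1910 + 0.3750
  = 0.7852 bits
H(V) = -[(5/6)·log₂(5/6) + (1/24)·log₂(1/24) + (1/8)·log₂(1/8)]
  = 0.2192 + 0.1910 + 0.3750
  = 0.7852 bits
H(U,V) = -[(5/6)·log₂(5/6) + (1/24)·log₂(1/24) + (1/8)·log₂(1/8)]
  = 0.2192 + 0.1910 + 0.3750
  = 0.7852 bits
I(U;V) = H(U) + H(V) - H(U,V) = 0.7852 + 0.7852 - 0.7852 = 0.7852 bits > 0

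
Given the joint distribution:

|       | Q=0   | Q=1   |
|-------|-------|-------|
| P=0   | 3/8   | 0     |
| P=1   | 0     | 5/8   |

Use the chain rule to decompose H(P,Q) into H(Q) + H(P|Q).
By the chain rule: H(P,Q) = H(Q) + H(P|Q)

Marginal P(Q) (column sums):
  P(Q=0) = 3/8 + 0 = 3/8
  P(Q=1) = 0 + 5/8 = 5/8
H(Q) = -[(3/8)·log₂(3/8) + (5/8)·log₂(5/8)]
  = 0.5306 + 0.4238
  = 0.9544 bits
H(P|Q) = -Σ P(P,Q)·log₂ P(P|Q), where P(P|Q) = P(P,Q) / P(Q)
  (cells with P(P,Q) = 0 contribute 0)
  (P=0,Q=0): P(P|Q) = (3/8)/(3/8) = 1;  -(3/8)·log₂(1) = 0.0000
  (P=1,Q=1): P(P|Q) = (5/8)/(5/8) = 1;  -(5/8)·log₂(1) = 0.0000
H(P|Q) = 0.0000 + 0.0000
  = 0.0000 bits

H(P,Q) = H(Q) + H(P|Q) = 0.9544 + 0.0000 = 0.9544 bits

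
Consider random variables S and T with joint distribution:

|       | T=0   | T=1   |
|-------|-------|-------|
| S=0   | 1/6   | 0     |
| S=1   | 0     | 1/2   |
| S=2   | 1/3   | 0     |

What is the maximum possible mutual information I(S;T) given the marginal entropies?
The upper bound on mutual information is I(S;T) ≤ min(H(S), H(T)).

Marginal P(S) (row sums):
  P(S=0) = 1/6 + 0 = 1/6
  P(S=1) = 0 + 1/2 = 1/2
  P(S=2) = 1/3 + 0 = 1/3
Marginal P(T) (column sums):
  P(T=0) = 1/6 + 0 + 1/3 = 1/2
  P(T=1) = 0 + 1/2 + 0 = 1/2

H(S) = -[(1/6)·log₂(1/6) + (1/2)·log₂(1/2) + (1/3)·log₂(1/3)]
  = 0.4308 + 0.5000 + 0.5283
  = 1.4591 bits
H(T) = -[(1/2)·log₂(1/2) + (1/2)·log₂(1/2)]
  = 0.5000 + 0.5000
  = 1.0000 bits

Maximum possible I(S;T) = min(1.4591, 1.0000) = 1.0000 bits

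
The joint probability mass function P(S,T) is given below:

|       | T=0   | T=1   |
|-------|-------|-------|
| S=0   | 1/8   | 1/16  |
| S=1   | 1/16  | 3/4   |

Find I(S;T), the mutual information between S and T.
Marginal P(S) (row sums):
  P(S=0) = 1/8 + 1/16 = 3/16
  P(S=1) = 1/16 + 3/4 = 13/16
Marginal P(T) (column sums):
  P(T=0) = 1/8 + 1/16 = 3/16
  P(T=1) = 1/16 + 3/4 = 13/16

H(S) = -[(3/16)·log₂(3/16) + (13/16)·log₂(13/16)]
  = 0.4528 + 0.2434
  = 0.6962 bits
H(T) = -[(3/16)·log₂(3/16) + (13/16)·log₂(13/16)]
  = 0.4528 + 0.2434
  = 0.6962 bits
H(S,T) = -[(1/8)·log₂(1/8) + (1/16)·log₂(1/16) + (1/16)·log₂(1/16) + (3/4)·log₂(3/4)]
  = 0.3750 + 0.2500 + 0.2500 + 0.3113
  = 1.1863 bits

I(S;T) = H(S) + H(T) - H(S,T)
  = 0.6962 + 0.6962 - 1.1863
  = 0.2061 bits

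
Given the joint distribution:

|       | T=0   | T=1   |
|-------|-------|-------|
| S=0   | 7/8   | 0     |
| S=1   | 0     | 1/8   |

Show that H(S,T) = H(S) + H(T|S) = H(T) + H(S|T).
Marginal P(S) (row sums):
  P(S=0) = 7/8 + 0 = 7/8
  P(S=1) = 0 + 1/8 = 1/8
Marginal P(T) (column sums):
  P(T=0) = 7/8 + 0 = 7/8
  P(T=1) = 0 + 1/8 = 1/8

Decomposition 1: H(S) + H(T|S)
H(S) = -[(7/8)·log₂(7/8) + (1/8)·log₂(1/8)]
  = 0.1686 + 0.3750
  = 0.5436 bits
H(T|S) = -Σ P(S,T)·log₂ P(T|S), where P(T|S) = P(S,T) / P(S)
  (cells with P(S,T) = 0 contribute 0)
  (S=0,T=0): P(T|S) = (7/8)/(7/8) = 1;  -(7/8)·log₂(1) = 0.0000
  (S=1,T=1): P(T|S) = (1/8)/(1/8) = 1;  -(1/8)·log₂(1) = 0.0000
H(T|S) = 0.0000 + 0.0000
  = 0.0000 bits
H(S) + H(T|S) = 0.5436 + 0.0000 = 0.5436 bits

Decomposition 2: H(T) + H(S|T)
H(T) = -[(7/8)·log₂(7/8) + (1/8)·log₂(1/8)]
  = 0.1686 + 0.3750
  = 0.5436 bits
H(S|T) = -Σ P(S,T)·log₂ P(S|T), where P(S|T) = P(S,T) / P(T)
  (cells with P(S,T) = 0 contribute 0)
  (S=0,T=0): P(S|T) = (7/8)/(7/8) = 1;  -(7/8)·log₂(1) = 0.0000
  (S=1,T=1): P(S|T) = (1/8)/(1/8) = 1;  -(1/8)·log₂(1) = 0.0000
H(S|T) = 0.0000 + 0.0000
  = 0.0000 bits
H(T) + H(S|T) = 0.5436 + 0.0000 = 0.5436 bits

Direct computation of the joint entropy:
H(S,T) = -[(7/8)·log₂(7/8) + (1/8)·log₂(1/8)]
  = 0.1686 + 0.3750
  = 0.5436 bits

All three agree: H(S,T) = 0.5436 bits ✓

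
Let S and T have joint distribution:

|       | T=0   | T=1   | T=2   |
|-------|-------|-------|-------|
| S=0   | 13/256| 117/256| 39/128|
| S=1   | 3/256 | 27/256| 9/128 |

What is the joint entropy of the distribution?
H(S,T) = -Σ P(S,T) log₂ P(S,T), summed over the non-zero cells:
H(S,T) = -[(13/256)·log₂(13/256) + (117/256)·log₂(117/256) + (39/128)·log₂(39/128) + (3/256)·log₂(3/256) + (27/256)·log₂(27/256) + (9/128)·log₂(9/128)]
  = 0.2183 + 0.5163 + 0.5224 + 0.0752 + 0.3423 + 0.2693
  = 1.9438 bits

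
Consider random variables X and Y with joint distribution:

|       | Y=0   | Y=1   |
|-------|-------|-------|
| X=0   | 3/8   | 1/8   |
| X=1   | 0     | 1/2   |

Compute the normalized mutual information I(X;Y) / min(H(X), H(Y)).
Marginal P(X) (row sums):
  P(X=0) = 3/8 + 1/8 = 1/2
  P(X=1) = 0 + 1/2 = 1/2
Marginal P(Y) (column sums):
  P(Y=0) = 3/8 + 0 = 3/8
  P(Y=1) = 1/8 + 1/2 = 5/8

H(X) = -[(1/2)·log₂(1/2) + (1/2)·log₂(1/2)]
  = 0.5000 + 0.5000
  = 1.0000 bits
H(Y) = -[(3/8)·log₂(3/8) + (5/8)·log₂(5/8)]
  = 0.5306 + 0.4238
  = 0.9544 bits
H(X,Y) = -[(3/8)·log₂(3/8) + (1/8)·log₂(1/8) + (1/2)·log₂(1/2)]
  = 0.5306 + 0.3750 + 0.5000
  = 1.4056 bits

I(X;Y) = H(X) + H(Y) - H(X,Y)
  = 1.0000 + 0.9544 - 1.4056
  = 0.5488 bits

min(H(X), H(Y)) = min(1.0000, 0.9544) = 0.9544 bits
Normalized MI = 0.5488 / 0.9544 = 0.5750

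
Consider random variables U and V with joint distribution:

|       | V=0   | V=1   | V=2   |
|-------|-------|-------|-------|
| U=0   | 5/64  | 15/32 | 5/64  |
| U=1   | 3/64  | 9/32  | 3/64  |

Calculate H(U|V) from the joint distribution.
Marginal P(V) (column sums):
  P(V=0) = 5/64 + 3/64 = 1/8
  P(V=1) = 15/32 + 9/32 = 3/4
  P(V=2) = 5/64 + 3/64 = 1/8

H(U|V) = -Σ P(U,V)·log₂ P(U|V), where P(U|V) = P(U,V) / P(V)
  (U=0,V=0): P(U|V) = (5/64)/(1/8) = 5/8;  -(5/64)·log₂(5/8) = 0.0530
  (U=0,V=1): P(U|V) = (15/32)/(3/4) = 5/8;  -(15/32)·log₂(5/8) = 0.3178
  (U=0,V=2): P(U|V) = (5/64)/(1/8) = 5/8;  -(5/64)·log₂(5/8) = 0.0530
  (U=1,V=0): P(U|V) = (3/64)/(1/8) = 3/8;  -(3/64)·log₂(3/8) = 0.0663
  (U=1,V=1): P(U|V) = (9/32)/(3/4) = 3/8;  -(9/32)·log₂(3/8) = 0.3980
  (U=1,V=2): P(U|V) = (3/64)/(1/8) = 3/8;  -(3/64)·log₂(3/8) = 0.0663
H(U|V) = 0.0530 + 0.3178 + 0.0530 + 0.0663 + 0.3980 + 0.0663
  = 0.9544 bits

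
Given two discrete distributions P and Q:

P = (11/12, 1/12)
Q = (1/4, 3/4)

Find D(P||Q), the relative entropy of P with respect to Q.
D(P||Q) = Σ P(i) log₂(P(i)/Q(i))
  i=0: (11/12) × log₂((11/12)/(1/4)) = (11/12) × log₂(11/3) = 1.7183
  i=1: (1/12) × log₂((1/12)/(3/4)) = (1/12) × log₂(1/9) = -0.2642
D(P||Q) = 1.7183 - 0.2642
  = 1.4541 bits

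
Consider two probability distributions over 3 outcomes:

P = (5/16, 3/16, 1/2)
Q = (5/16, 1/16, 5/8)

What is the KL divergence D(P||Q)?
D(P||Q) = Σ P(i) log₂(P(i)/Q(i))
  i=0: (5/16) × log₂((5/16)/(5/16)) = (5/16) × log₂(1) = 0.0000
  i=1: (3/16) × log₂((3/16)/(1/16)) = (3/16) × log₂(3) = 0.2972
  i=2: (1/2) × log₂((1/2)/(5/8)) = (1/2) × log₂(4/5) = -0.1610
D(P||Q) = 0.0000 + 0.2972 - 0.1610
  = 0.1362 bits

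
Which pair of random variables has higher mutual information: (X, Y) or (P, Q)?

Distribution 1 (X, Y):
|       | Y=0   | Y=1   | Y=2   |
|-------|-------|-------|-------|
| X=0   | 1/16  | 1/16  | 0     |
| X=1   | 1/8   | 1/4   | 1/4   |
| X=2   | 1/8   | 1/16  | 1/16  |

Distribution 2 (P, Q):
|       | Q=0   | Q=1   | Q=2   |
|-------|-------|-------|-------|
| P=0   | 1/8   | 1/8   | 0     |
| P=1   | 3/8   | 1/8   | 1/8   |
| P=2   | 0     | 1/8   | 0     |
Distribution 1 (X, Y):
Marginal P(X) (row sums):
  P(X=0) = 1/16 + 1/16 + 0 = 1/8
  P(X=1) = 1/8 + 1/4 + 1/4 = 5/8
  P(X=2) = 1/8 + 1/16 + 1/16 = 1/4
Marginal P(Y) (column sums):
  P(Y=0) = 1/16 + 1/8 + 1/8 = 5/16
  P(Y=1) = 1/16 + 1/4 + 1/16 = 3/8
  P(Y=2) = 0 + 1/4 + 1/16 = 5/16

H(X) = -[(1/8)·log₂(1/8) + (5/8)·log₂(5/8) + (1/4)·log₂(1/4)]
  = 0.3750 + 0.4238 + 0.5000
  = 1.2988 bits
H(Y) = -[(5/16)·log₂(5/16) + (3/8)·log₂(3/8) + (5/16)·log₂(5/16)]
  = 0.5244 + 0.5306 + 0.5244
  = 1.5794 bits
H(X,Y) = -[(1/16)·log₂(1/16) + (1/16)·log₂(1/16) + (1/8)·log₂(1/8) + (1/4)·log₂(1/4) + (1/4)·log₂(1/4) + (1/8)·log₂(1/8) + (1/16)·log₂(1/16) + (1/16)·log₂(1/16)]
  = 0.2500 + 0.2500 + 0.3750 + 0.5000 + 0.5000 + 0.3750 + 0.2500 + 0.2500
  = 2.7500 bits

I(X;Y) = H(X) + H(Y) - H(X,Y)
  = 1.2988 + 1.5794 - 2.7500
  = 0.1282 bits

Distribution 2 (P, Q):
Marginal P(P) (row sums):
  P(P=0) = 1/8 + 1/8 + 0 = 1/4
  P(P=1) = 3/8 + 1/8 + 1/8 = 5/8
  P(P=2) = 0 + 1/8 + 0 = 1/8
Marginal P(Q) (column sums):
  P(Q=0) = 1/8 + 3/8 + 0 = 1/2
  P(Q=1) = 1/8 + 1/8 + 1/8 = 3/8
  P(Q=2) = 0 + 1/8 + 0 = 1/8

H(P) = -[(1/4)·log₂(1/4) + (5/8)·log₂(5/8) + (1/8)·log₂(1/8)]
  = 0.5000 + 0.4238 + 0.3750
  = 1.2988 bits
H(Q) = -[(1/2)·log₂(1/2) + (3/8)·log₂(3/8) + (1/8)·log₂(1/8)]
  = 0.5000 + 0.5306 + 0.3750
  = 1.4056 bits
H(P,Q) = -[(1/8)·log₂(1/8) + (1/8)·log₂(1/8) + (3/8)·log₂(3/8) + (1/8)·log₂(1/8) + (1/8)·log₂(1/8) + (1/8)·log₂(1/8)]
  = 0.3750 + 0.3750 + 0.5306 + 0.3750 + 0.3750 + 0.3750
  = 2.4056 bits

I(P;Q) = H(P) + H(Q) - H(P,Q)
  = 1.2988 + 1.4056 - 2.4056
  = 0.2988 bits

I(P;Q) = 0.2988 bits > I(X;Y) = 0.1282 bits, so (P, Q) has the higher mutual information (stronger dependence).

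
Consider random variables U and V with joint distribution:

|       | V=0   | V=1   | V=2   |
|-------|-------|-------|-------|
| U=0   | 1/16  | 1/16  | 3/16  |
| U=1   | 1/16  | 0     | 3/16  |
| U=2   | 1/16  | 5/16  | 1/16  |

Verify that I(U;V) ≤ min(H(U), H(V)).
Marginal P(U) (row sums):
  P(U=0) = 1/16 + 1/16 + 3/16 = 5/16
  P(U=1) = 1/16 + 0 + 3/16 = 1/4
  P(U=2) = 1/16 + 5/16 + 1/16 = 7/16
Marginal P(V) (column sums):
  P(V=0) = 1/16 + 1/16 + 1/16 = 3/16
  P(V=1) = 1/16 + 0 + 5/16 = 3/8
  P(V=2) = 3/16 + 3/16 + 1/16 = 7/16

H(U) = -[(5/16)·log₂(5/16) + (1/4)·log₂(1/4) + (7/16)·log₂(7/16)]
  = 0.5244 + 0.5000 + 0.5218
  = 1.5462 bits
H(V) = -[(3/16)·log₂(3/16) + (3/8)·log₂(3/8) + (7/16)·log₂(7/16)]
  = 0.4528 + 0.5306 + 0.5218
  = 1.5052 bits
H(U,V) = -[(1/16)·log₂(1/16) + (1/16)·log₂(1/16) + (3/16)·log₂(3/16) + (1/16)·log₂(1/16) + (3/16)·log₂(3/16) + (1/16)·log₂(1/16) + (5/16)·log₂(5/16) + (1/16)·log₂(1/16)]
  = 0.2500 + 0.2500 + 0.4528 + 0.2500 + 0.4528 + 0.2500 + 0.5244 + 0.2500
  = 2.6800 bits

I(U;V) = H(U) + H(V) - H(U,V)
  = 1.5462 + 1.5052 - 2.6800
  = 0.3714 bits

min(H(U), H(V)) = min(1.5462, 1.5052) = 1.5052 bits
Since 0.3714 ≤ 1.5052, the bound is satisfied ✓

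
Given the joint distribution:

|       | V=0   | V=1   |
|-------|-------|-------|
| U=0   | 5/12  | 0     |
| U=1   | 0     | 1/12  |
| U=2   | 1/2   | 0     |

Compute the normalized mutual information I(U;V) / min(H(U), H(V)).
Marginal P(U) (row sums):
  P(U=0) = 5/12 + 0 = 5/12
  P(U=1) = 0 + 1/12 = 1/12
  P(U=2) = 1/2 + 0 = 1/2
Marginal P(V) (column sums):
  P(V=0) = 5/12 + 0 + 1/2 = 11/12
  P(V=1) = 0 + 1/12 + 0 = 1/12

H(U) = -[(5/12)·log₂(5/12) + (1/12)·log₂(1/12) + (1/2)·log₂(1/2)]
  = 0.5263 + 0.2987 + 0.5000
  = 1.3250 bits
H(V) = -[(11/12)·log₂(11/12) + (1/12)·log₂(1/12)]
  = 0.1151 + 0.2987
  = 0.4138 bits
H(U,V) = -[(5/12)·log₂(5/12) + (1/12)·log₂(1/12) + (1/2)·log₂(1/2)]
  = 0.5263 + 0.2987 + 0.5000
  = 1.3250 bits

I(U;V) = H(U) + H(V) - H(U,V)
  = 1.3250 + 0.4138 - 1.3250
  = 0.4138 bits

min(H(U), H(V)) = min(1.3250, 0.4138) = 0.4138 bits
Normalized MI = 0.4138 / 0.4138 = 1.0000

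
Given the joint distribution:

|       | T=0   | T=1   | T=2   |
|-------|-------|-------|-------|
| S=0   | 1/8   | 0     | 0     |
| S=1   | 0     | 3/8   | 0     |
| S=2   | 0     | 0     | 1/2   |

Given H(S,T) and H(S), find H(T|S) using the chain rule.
From the chain rule: H(S,T) = H(S) + H(T|S)
Therefore: H(T|S) = H(S,T) - H(S)

H(S,T) = -[(1/8)·log₂(1/8) + (3/8)·log₂(3/8) + (1/2)·log₂(1/2)]
  = 0.3750 + 0.5306 + 0.5000
  = 1.4056 bits
Marginal P(S) (row sums):
  P(S=0) = 1/8 + 0 + 0 = 1/8
  P(S=1) = 0 + 3/8 + 0 = 3/8
  P(S=2) = 0 + 0 + 1/2 = 1/2
H(S) = -[(1/8)·log₂(1/8) + (3/8)·log₂(3/8) + (1/2)·log₂(1/2)]
  = 0.3750 + 0.5306 + 0.5000
  = 1.4056 bits

H(T|S) = 1.4056 - 1.4056 = 0.0000 bits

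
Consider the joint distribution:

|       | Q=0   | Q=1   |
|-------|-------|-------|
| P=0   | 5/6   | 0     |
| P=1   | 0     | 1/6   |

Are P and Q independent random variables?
Marginal P(P) (row sums):
  P(P=0) = 5/6 + 0 = 5/6
  P(P=1) = 0 + 1/6 = 1/6
Marginal P(Q) (column sums):
  P(Q=0) = 5/6 + 0 = 5/6
  P(Q=1) = 0 + 1/6 = 1/6

P and Q are independent iff P(P=i,Q=j) = P(P=i)·P(Q=j) for every cell.
  P(P=0)·P(Q=0) = 5/6 × 5/6 = 25/36, but P(P=0,Q=0) = 5/6 ✗

No, P and Q are not independent. Quantitatively, I(P;Q) > 0:

H(P) = -[(5/6)·log₂(5/6) + (1/6)·log₂(1/6)]
  = 0.2192 + 0.4308
  = 0.6500 bits
H(Q) = -[(5/6)·log₂(5/6) + (1/6)·log₂(1/6)]
  = 0.2192 + 0.4308
  = 0.6500 bits
H(P,Q) = -[(5/6)·log₂(5/6) + (1/6)·log₂(1/6)]
  = 0.2192 + 0.4308
  = 0.6500 bits
I(P;Q) = H(P) + H(Q) - H(P,Q) = 0.6500 + 0.6500 - 0.6500 = 0.6500 bits > 0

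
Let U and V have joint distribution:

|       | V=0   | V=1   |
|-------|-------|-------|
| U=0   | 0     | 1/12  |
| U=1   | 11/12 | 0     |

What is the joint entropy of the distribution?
H(U,V) = -Σ P(U,V) log₂ P(U,V), summed over the non-zero cells:
H(U,V) = -[(1/12)·log₂(1/12) + (11/12)·log₂(11/12)]
  = 0.2987 + 0.1151
  = 0.4138 bits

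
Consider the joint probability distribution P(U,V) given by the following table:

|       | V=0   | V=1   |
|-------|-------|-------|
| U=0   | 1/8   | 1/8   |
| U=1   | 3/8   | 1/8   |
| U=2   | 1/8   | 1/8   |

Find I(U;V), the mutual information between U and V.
Marginal P(U) (row sums):
  P(U=0) = 1/8 + 1/8 = 1/4
  P(U=1) = 3/8 + 1/8 = 1/2
  P(U=2) = 1/8 + 1/8 = 1/4
Marginal P(V) (column sums):
  P(V=0) = 1/8 + 3/8 + 1/8 = 5/8
  P(V=1) = 1/8 + 1/8 + 1/8 = 3/8

H(U) = -[(1/4)·log₂(1/4) + (1/2)·log₂(1/2) + (1/4)·log₂(1/4)]
  = 0.5000 + 0.5000 + 0.5000
  = 1.5000 bits
H(V) = -[(5/8)·log₂(5/8) + (3/8)·log₂(3/8)]
  = 0.4238 + 0.5306
  = 0.9544 bits
H(U,V) = -[(1/8)·log₂(1/8) + (1/8)·log₂(1/8) + (3/8)·log₂(3/8) + (1/8)·log₂(1/8) + (1/8)·log₂(1/8) + (1/8)·log₂(1/8)]
  = 0.3750 + 0.3750 + 0.5306 + 0.3750 + 0.3750 + 0.3750
  = 2.4056 bits

I(U;V) = H(U) + H(V) - H(U,V)
  = 1.5000 + 0.9544 - 2.4056
  = 0.0488 bits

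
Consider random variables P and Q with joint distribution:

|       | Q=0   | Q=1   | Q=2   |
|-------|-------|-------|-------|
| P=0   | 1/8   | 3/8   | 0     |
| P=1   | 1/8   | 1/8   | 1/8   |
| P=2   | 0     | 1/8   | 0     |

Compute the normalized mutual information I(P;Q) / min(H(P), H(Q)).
Marginal P(P) (row sums):
  P(P=0) = 1/8 + 3/8 + 0 = 1/2
  P(P=1) = 1/8 + 1/8 + 1/8 = 3/8
  P(P=2) = 0 + 1/8 + 0 = 1/8
Marginal P(Q) (column sums):
  P(Q=0) = 1/8 + 1/8 + 0 = 1/4
  P(Q=1) = 3/8 + 1/8 + 1/8 = 5/8
  P(Q=2) = 0 + 1/8 + 0 = 1/8

H(P) = -[(1/2)·log₂(1/2) + (3/8)·log₂(3/8) + (1/8)·log₂(1/8)]
  = 0.5000 + 0.5306 + 0.3750
  = 1.4056 bits
H(Q) = -[(1/4)·log₂(1/4) + (5/8)·log₂(5/8) + (1/8)·log₂(1/8)]
  = 0.5000 + 0.4238 + 0.3750
  = 1.2988 bits
H(P,Q) = -[(1/8)·log₂(1/8) + (3/8)·log₂(3/8) + (1/8)·log₂(1/8) + (1/8)·log₂(1/8) + (1/8)·log₂(1/8) + (1/8)·log₂(1/8)]
  = 0.3750 + 0.5306 + 0.3750 + 0.3750 + 0.3750 + 0.3750
  = 2.4056 bits

I(P;Q) = H(P) + H(Q) - H(P,Q)
  = 1.4056 + 1.2988 - 2.4056
  = 0.2988 bits

min(H(P), H(Q)) = min(1.4056, 1.2988) = 1.2988 bits
Normalized MI = 0.2988 / 1.2988 = 0.2301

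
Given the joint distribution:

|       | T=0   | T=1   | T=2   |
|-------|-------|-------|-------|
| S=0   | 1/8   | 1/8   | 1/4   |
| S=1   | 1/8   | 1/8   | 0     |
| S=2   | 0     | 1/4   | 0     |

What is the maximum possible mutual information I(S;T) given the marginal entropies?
The upper bound on mutual information is I(S;T) ≤ min(H(S), H(T)).

Marginal P(S) (row sums):
  P(S=0) = 1/8 + 1/8 + 1/4 = 1/2
  P(S=1) = 1/8 + 1/8 + 0 = 1/4
  P(S=2) = 0 + 1/4 + 0 = 1/4
Marginal P(T) (column sums):
  P(T=0) = 1/8 + 1/8 + 0 = 1/4
  P(T=1) = 1/8 + 1/8 + 1/4 = 1/2
  P(T=2) = 1/4 + 0 + 0 = 1/4

H(S) = -[(1/2)·log₂(1/2) + (1/4)·log₂(1/4) + (1/4)·log₂(1/4)]
  = 0.5000 + 0.5000 + 0.5000
  = 1.5000 bits
H(T) = -[(1/4)·log₂(1/4) + (1/2)·log₂(1/2) + (1/4)·log₂(1/4)]
  = 0.5000 + 0.5000 + 0.5000
  = 1.5000 bits

Maximum possible I(S;T) = min(1.5000, 1.5000) = 1.5000 bits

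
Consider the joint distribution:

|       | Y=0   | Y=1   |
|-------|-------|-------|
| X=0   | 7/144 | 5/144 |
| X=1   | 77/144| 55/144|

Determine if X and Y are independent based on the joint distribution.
Marginal P(X) (row sums):
  P(X=0) = 7/144 + 5/144 = 1/12
  P(X=1) = 77/144 + 55/144 = 11/12
Marginal P(Y) (column sums):
  P(Y=0) = 7/144 + 77/144 = 7/12
  P(Y=1) = 5/144 + 55/144 = 5/12

X and Y are independent iff P(X=i,Y=j) = P(X=i)·P(Y=j) for every cell.
  P(X=0)·P(Y=0) = 1/12 × 7/12 = 7/144 = P(X=0,Y=0) ✓
  P(X=0)·P(Y=1) = 1/12 × 5/12 = 5/144 = P(X=0,Y=1) ✓
  P(X=1)·P(Y=0) = 11/12 × 7/12 = 77/144 = P(X=1,Y=0) ✓
  P(X=1)·P(Y=1) = 11/12 × 5/12 = 55/144 = P(X=1,Y=1) ✓

Yes, X and Y are independent: every cell factors, so I(X;Y) = 0 bits.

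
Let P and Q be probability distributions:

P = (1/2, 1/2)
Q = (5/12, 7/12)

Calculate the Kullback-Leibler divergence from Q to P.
D(P||Q) = Σ P(i) log₂(P(i)/Q(i))
  i=0: (1/2) × log₂((1/2)/(5/12)) = (1/2) × log₂(6/5) = 0.1315
  i=1: (1/2) × log₂((1/2)/(7/12)) = (1/2) × log₂(6/7) = -0.1112
D(P||Q) = 0.1315 - 0.1112
  = 0.0203 bits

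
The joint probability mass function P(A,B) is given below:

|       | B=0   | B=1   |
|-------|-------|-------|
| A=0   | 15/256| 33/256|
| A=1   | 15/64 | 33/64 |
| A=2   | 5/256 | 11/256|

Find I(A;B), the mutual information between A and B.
Marginal P(A) (row sums):
  P(A=0) = 15/256 + 33/256 = 3/16
  P(A=1) = 15/64 + 33/64 = 3/4
  P(A=2) = 5/256 + 11/256 = 1/16
Marginal P(B) (column sums):
  P(B=0) = 15/256 + 15/64 + 5/256 = 5/16
  P(B=1) = 33/256 + 33/64 + 11/256 = 11/16

H(A) = -[(3/16)·log₂(3/16) + (3/4)·log₂(3/4) + (1/16)·log₂(1/16)]
  = 0.4528 + 0.3113 + 0.2500
  = 1.0141 bits
H(B) = -[(5/16)·log₂(5/16) + (11/16)·log₂(11/16)]
  = 0.5244 + 0.3716
  = 0.8960 bits
H(A,B) = -[(15/256)·log₂(15/256) + (33/256)·log₂(33/256) + (15/64)·log₂(15/64) + (33/64)·log₂(33/64) + (5/256)·log₂(5/256) + (11/256)·log₂(11/256)]
  = 0.2398 + 0.3810 + 0.4906 + 0.4927 + 0.1109 + 0.1951
  = 1.9101 bits

I(A;B) = H(A) + H(B) - H(A,B)
  = 1.0141 + 0.8960 - 1.9101
  = 0.0000 bits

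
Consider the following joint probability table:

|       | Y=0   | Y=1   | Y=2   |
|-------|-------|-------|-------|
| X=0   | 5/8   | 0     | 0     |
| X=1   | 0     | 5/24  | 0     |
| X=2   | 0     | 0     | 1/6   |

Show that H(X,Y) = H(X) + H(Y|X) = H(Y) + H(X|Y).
Marginal P(X) (row sums):
  P(X=0) = 5/8 + 0 + 0 = 5/8
  P(X=1) = 0 + 5/24 + 0 = 5/24
  P(X=2) = 0 + 0 + 1/6 = 1/6
Marginal P(Y) (column sums):
  P(Y=0) = 5/8 + 0 + 0 = 5/8
  P(Y=1) = 0 + 5/24 + 0 = 5/24
  P(Y=2) = 0 + 0 + 1/6 = 1/6

Decomposition 1: H(X) + H(Y|X)
H(X) = -[(5/8)·log₂(5/8) + (5/24)·log₂(5/24) + (1/6)·log₂(1/6)]
  = 0.4238 + 0.4715 + 0.4308
  = 1.3261 bits
H(Y|X) = -Σ P(X,Y)·log₂ P(Y|X), where P(Y|X) = P(X,Y) / P(X)
  (cells with P(X,Y) = 0 contribute 0)
  (X=0,Y=0): P(Y|X) = (5/8)/(5/8) = 1;  -(5/8)·log₂(1) = 0.0000
  (X=1,Y=1): P(Y|X) = (5/24)/(5/24) = 1;  -(5/24)·log₂(1) = 0.0000
  (X=2,Y=2): P(Y|X) = (1/6)/(1/6) = 1;  -(1/6)·log₂(1) = 0.0000
H(Y|X) = 0.0000 + 0.0000 + 0.0000
  = 0.0000 bits
H(X) + H(Y|X) = 1.3261 + 0.0000 = 1.3261 bits

Decomposition 2: H(Y) + H(X|Y)
H(Y) = -[(5/8)·log₂(5/8) + (5/24)·log₂(5/24) + (1/6)·log₂(1/6)]
  = 0.4238 + 0.4715 + 0.4308
  = 1.3261 bits
H(X|Y) = -Σ P(X,Y)·log₂ P(X|Y), where P(X|Y) = P(X,Y) / P(Y)
  (cells with P(X,Y) = 0 contribute 0)
  (X=0,Y=0): P(X|Y) = (5/8)/(5/8) = 1;  -(5/8)·log₂(1) = 0.0000
  (X=1,Y=1): P(X|Y) = (5/24)/(5/24) = 1;  -(5/24)·log₂(1) = 0.0000
  (X=2,Y=2): P(X|Y) = (1/6)/(1/6) = 1;  -(1/6)·log₂(1) = 0.0000
H(X|Y) = 0.0000 + 0.0000 + 0.0000
  = 0.0000 bits
H(Y) + H(X|Y) = 1.3261 + 0.0000 = 1.3261 bits

Direct computation of the joint entropy:
H(X,Y) = -[(5/8)·log₂(5/8) + (5/24)·log₂(5/24) + (1/6)·log₂(1/6)]
  = 0.4238 + 0.4715 + 0.4308
  = 1.3261 bits

All three agree: H(X,Y) = 1.3261 bits ✓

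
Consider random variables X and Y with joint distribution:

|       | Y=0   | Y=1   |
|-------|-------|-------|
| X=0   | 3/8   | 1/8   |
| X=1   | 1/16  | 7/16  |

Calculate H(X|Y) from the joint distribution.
Marginal P(Y) (column sums):
  P(Y=0) = 3/8 + 1/16 = 7/16
  P(Y=1) = 1/8 + 7/16 = 9/16

H(X|Y) = -Σ P(X,Y)·log₂ P(X|Y), where P(X|Y) = P(X,Y) / P(Y)
  (X=0,Y=0): P(X|Y) = (3/8)/(7/16) = 6/7;  -(3/8)·log₂(6/7) = 0.0834
  (X=0,Y=1): P(X|Y) = (1/8)/(9/16) = 2/9;  -(1/8)·log₂(2/9) = 0.2712
  (X=1,Y=0): P(X|Y) = (1/16)/(7/16) = 1/7;  -(1/16)·log₂(1/7) = 0.1755
  (X=1,Y=1): P(X|Y) = (7/16)/(9/16) = 7/9;  -(7/16)·log₂(7/9) = 0.1586
H(X|Y) = 0.0834 + 0.2712 + 0.1755 + 0.1586
  = 0.6887 bits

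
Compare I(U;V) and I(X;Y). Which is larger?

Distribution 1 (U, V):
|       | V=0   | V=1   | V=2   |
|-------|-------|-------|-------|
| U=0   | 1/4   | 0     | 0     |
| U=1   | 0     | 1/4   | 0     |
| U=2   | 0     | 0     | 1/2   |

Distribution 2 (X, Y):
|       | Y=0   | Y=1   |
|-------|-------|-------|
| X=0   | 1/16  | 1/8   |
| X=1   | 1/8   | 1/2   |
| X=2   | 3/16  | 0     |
Distribution 1 (U, V):
Marginal P(U) (row sums):
  P(U=0) = 1/4 + 0 + 0 = 1/4
  P(U=1) = 0 + 1/4 + 0 = 1/4
  P(U=2) = 0 + 0 + 1/2 = 1/2
Marginal P(V) (column sums):
  P(V=0) = 1/4 + 0 + 0 = 1/4
  P(V=1) = 0 + 1/4 + 0 = 1/4
  P(V=2) = 0 + 0 + 1/2 = 1/2

H(U) = -[(1/4)·log₂(1/4) + (1/4)·log₂(1/4) + (1/2)·log₂(1/2)]
  = 0.5000 + 0.5000 + 0.5000
  = 1.5000 bits
H(V) = -[(1/4)·log₂(1/4) + (1/4)·log₂(1/4) + (1/2)·log₂(1/2)]
  = 0.5000 + 0.5000 + 0.5000
  = 1.5000 bits
H(U,V) = -[(1/4)·log₂(1/4) + (1/4)·log₂(1/4) + (1/2)·log₂(1/2)]
  = 0.5000 + 0.5000 + 0.5000
  = 1.5000 bits

I(U;V) = H(U) + H(V) - H(U,V)
  = 1.5000 + 1.5000 - 1.5000
  = 1.5000 bits

Distribution 2 (X, Y):
Marginal P(X) (row sums):
  P(X=0) = 1/16 + 1/8 = 3/16
  P(X=1) = 1/8 + 1/2 = 5/8
  P(X=2) = 3/16 + 0 = 3/16
Marginal P(Y) (column sums):
  P(Y=0) = 1/16 + 1/8 + 3/16 = 3/8
  P(Y=1) = 1/8 + 1/2 + 0 = 5/8

H(X) = -[(3/16)·log₂(3/16) + (5/8)·log₂(5/8) + (3/16)·log₂(3/16)]
  = 0.4528 + 0.4238 + 0.4528
  = 1.3294 bits
H(Y) = -[(3/8)·log₂(3/8) + (5/8)·log₂(5/8)]
  = 0.5306 + 0.4238
  = 0.9544 bits
H(X,Y) = -[(1/16)·log₂(1/16) + (1/8)·log₂(1/8) + (1/8)·log₂(1/8) + (1/2)·log₂(1/2) + (3/16)·log₂(3/16)]
  = 0.2500 + 0.3750 + 0.3750 + 0.5000 + 0.4528
  = 1.9528 bits

I(X;Y) = H(X) + H(Y) - H(X,Y)
  = 1.3294 + 0.9544 - 1.9528
  = 0.3310 bits

I(U;V) = 1.5000 bits > I(X;Y) = 0.3310 bits, so (U, V) has the higher mutual information (stronger dependence).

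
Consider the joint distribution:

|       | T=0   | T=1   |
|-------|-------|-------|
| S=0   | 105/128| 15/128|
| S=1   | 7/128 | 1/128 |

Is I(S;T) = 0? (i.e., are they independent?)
Marginal P(S) (row sums):
  P(S=0) = 105/128 + 15/128 = 15/16
  P(S=1) = 7/128 + 1/128 = 1/16
Marginal P(T) (column sums):
  P(T=0) = 105/128 + 7/128 = 7/8
  P(T=1) = 15/128 + 1/128 = 1/8

S and T are independent iff P(S=i,T=j) = P(S=i)·P(T=j) for every cell.
  P(S=0)·P(T=0) = 15/16 × 7/8 = 105/128 = P(S=0,T=0) ✓
  P(S=0)·P(T=1) = 15/16 × 1/8 = 15/128 = P(S=0,T=1) ✓
  P(S=1)·P(T=0) = 1/16 × 7/8 = 7/128 = P(S=1,T=0) ✓
  P(S=1)·P(T=1) = 1/16 × 1/8 = 1/128 = P(S=1,T=1) ✓

Yes, S and T are independent: every cell factors, so I(S;T) = 0 bits.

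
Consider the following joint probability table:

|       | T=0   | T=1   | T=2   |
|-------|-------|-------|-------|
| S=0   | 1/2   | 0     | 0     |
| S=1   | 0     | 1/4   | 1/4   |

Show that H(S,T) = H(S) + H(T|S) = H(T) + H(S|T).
Marginal P(S) (row sums):
  P(S=0) = 1/2 + 0 + 0 = 1/2
  P(S=1) = 0 + 1/4 + 1/4 = 1/2
Marginal P(T) (column sums):
  P(T=0) = 1/2 + 0 = 1/2
  P(T=1) = 0 + 1/4 = 1/4
  P(T=2) = 0 + 1/4 = 1/4

Decomposition 1: H(S) + H(T|S)
H(S) = -[(1/2)·log₂(1/2) + (1/2)·log₂(1/2)]
  = 0.5000 + 0.5000
  = 1.0000 bits
H(T|S) = -Σ P(S,T)·log₂ P(T|S), where P(T|S) = P(S,T) / P(S)
  (cells with P(S,T) = 0 contribute 0)
  (S=0,T=0): P(T|S) = (1/2)/(1/2) = 1;  -(1/2)·log₂(1) = 0.0000
  (S=1,T=1): P(T|S) = (1/4)/(1/2) = 1/2;  -(1/4)·log₂(1/2) = 0.2500
  (S=1,T=2): P(T|S) = (1/4)/(1/2) = 1/2;  -(1/4)·log₂(1/2) = 0.2500
H(T|S) = 0.0000 + 0.2500 + 0.2500
  = 0.5000 bits
H(S) + H(T|S) = 1.0000 + 0.5000 = 1.5000 bits

Decomposition 2: H(T) + H(S|T)
H(T) = -[(1/2)·log₂(1/2) + (1/4)·log₂(1/4) + (1/4)·log₂(1/4)]
  = 0.5000 + 0.5000 + 0.5000
  = 1.5000 bits
H(S|T) = -Σ P(S,T)·log₂ P(S|T), where P(S|T) = P(S,T) / P(T)
  (cells with P(S,T) = 0 contribute 0)
  (S=0,T=0): P(S|T) = (1/2)/(1/2) = 1;  -(1/2)·log₂(1) = 0.0000
  (S=1,T=1): P(S|T) = (1/4)/(1/4) = 1;  -(1/4)·log₂(1) = 0.0000
  (S=1,T=2): P(S|T) = (1/4)/(1/4) = 1;  -(1/4)·log₂(1) = 0.0000
H(S|T) = 0.0000 + 0.0000 + 0.0000
  = 0.0000 bits
H(T) + H(S|T) = 1.5000 + 0.0000 = 1.5000 bits

Direct computation of the joint entropy:
H(S,T) = -[(1/2)·log₂(1/2) + (1/4)·log₂(1/4) + (1/4)·log₂(1/4)]
  = 0.5000 + 0.5000 + 0.5000
  = 1.5000 bits

All three agree: H(S,T) = 1.5000 bits ✓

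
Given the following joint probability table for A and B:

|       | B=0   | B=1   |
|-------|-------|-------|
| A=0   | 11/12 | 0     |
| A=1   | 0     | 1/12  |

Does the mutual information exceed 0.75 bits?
Marginal P(A) (row sums):
  P(A=0) = 11/12 + 0 = 11/12
  P(A=1) = 0 + 1/12 = 1/12
Marginal P(B) (column sums):
  P(B=0) = 11/12 + 0 = 11/12
  P(B=1) = 0 + 1/12 = 1/12

H(A) = -[(11/12)·log₂(11/12) + (1/12)·log₂(1/12)]
  = 0.1151 + 0.2987
  = 0.4138 bits
H(B) = -[(11/12)·log₂(11/12) + (1/12)·log₂(1/12)]
  = 0.1151 + 0.2987
  = 0.4138 bits
H(A,B) = -[(11/12)·log₂(11/12) + (1/12)·log₂(1/12)]
  = 0.1151 + 0.2987
  = 0.4138 bits

I(A;B) = H(A) + H(B) - H(A,B)
  = 0.4138 + 0.4138 - 0.4138
  = 0.4138 bits

No. I(A;B) = 0.4138 bits, which is ≤ 0.75 bits.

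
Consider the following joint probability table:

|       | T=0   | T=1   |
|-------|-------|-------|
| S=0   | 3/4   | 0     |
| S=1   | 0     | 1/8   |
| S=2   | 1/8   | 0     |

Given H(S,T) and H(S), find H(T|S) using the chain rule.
From the chain rule: H(S,T) = H(S) + H(T|S)
Therefore: H(T|S) = H(S,T) - H(S)

H(S,T) = -[(3/4)·log₂(3/4) + (1/8)·log₂(1/8) + (1/8)·log₂(1/8)]
  = 0.3113 + 0.3750 + 0.3750
  = 1.0613 bits
Marginal P(S) (row sums):
  P(S=0) = 3/4 + 0 = 3/4
  P(S=1) = 0 + 1/8 = 1/8
  P(S=2) = 1/8 + 0 = 1/8
H(S) = -[(3/4)·log₂(3/4) + (1/8)·log₂(1/8) + (1/8)·log₂(1/8)]
  = 0.3113 + 0.3750 + 0.3750
  = 1.0613 bits

H(T|S) = 1.0613 - 1.0613 = 0.0000 bits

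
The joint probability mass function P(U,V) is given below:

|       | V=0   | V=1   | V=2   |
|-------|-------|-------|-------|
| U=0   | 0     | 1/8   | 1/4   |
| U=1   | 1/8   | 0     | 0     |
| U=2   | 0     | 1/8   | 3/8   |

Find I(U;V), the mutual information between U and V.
Marginal P(U) (row sums):
  P(U=0) = 0 + 1/8 + 1/4 = 3/8
  P(U=1) = 1/8 + 0 + 0 = 1/8
  P(U=2) = 0 + 1/8 + 3/8 = 1/2
Marginal P(V) (column sums):
  P(V=0) = 0 + 1/8 + 0 = 1/8
  P(V=1) = 1/8 + 0 + 1/8 = 1/4
  P(V=2) = 1/4 + 0 + 3/8 = 5/8

H(U) = -[(3/8)·log₂(3/8) + (1/8)·log₂(1/8) + (1/2)·log₂(1/2)]
  = 0.5306 + 0.3750 + 0.5000
  = 1.4056 bits
H(V) = -[(1/8)·log₂(1/8) + (1/4)·log₂(1/4) + (5/8)·log₂(5/8)]
  = 0.3750 + 0.5000 + 0.4238
  = 1.2988 bits
H(U,V) = -[(1/8)·log₂(1/8) + (1/4)·log₂(1/4) + (1/8)·log₂(1/8) + (1/8)·log₂(1/8) + (3/8)·log₂(3/8)]
  = 0.3750 + 0.5000 + 0.3750 + 0.3750 + 0.5306
  = 2.1556 bits

I(U;V) = H(U) + H(V) - H(U,V)
  = 1.4056 + 1.2988 - 2.1556
  = 0.5488 bits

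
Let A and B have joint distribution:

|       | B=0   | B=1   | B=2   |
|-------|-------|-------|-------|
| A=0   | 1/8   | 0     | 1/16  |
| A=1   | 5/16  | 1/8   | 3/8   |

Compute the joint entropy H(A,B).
H(A,B) = -Σ P(A,B) log₂ P(A,B), summed over the non-zero cells:
H(A,B) = -[(1/8)·log₂(1/8) + (1/16)·log₂(1/16) + (5/16)·log₂(5/16) + (1/8)·log₂(1/8) + (3/8)·log₂(3/8)]
  = 0.3750 + 0.2500 + 0.5244 + 0.3750 + 0.5306
  = 2.0550 bits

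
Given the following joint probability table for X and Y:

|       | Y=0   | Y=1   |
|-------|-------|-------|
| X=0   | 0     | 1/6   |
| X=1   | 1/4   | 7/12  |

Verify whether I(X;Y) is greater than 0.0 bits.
Marginal P(X) (row sums):
  P(X=0) = 0 + 1/6 = 1/6
  P(X=1) = 1/4 + 7/12 = 5/6
Marginal P(Y) (column sums):
  P(Y=0) = 0 + 1/4 = 1/4
  P(Y=1) = 1/6 + 7/12 = 3/4

H(X) = -[(1/6)·log₂(1/6) + (5/6)·log₂(5/6)]
  = 0.4308 + 0.2192
  = 0.6500 bits
H(Y) = -[(1/4)·log₂(1/4) + (3/4)·log₂(3/4)]
  = 0.5000 + 0.3113
  = 0.8113 bits
H(X,Y) = -[(1/6)·log₂(1/6) + (1/4)·log₂(1/4) + (7/12)·log₂(7/12)]
  = 0.4308 + 0.5000 + 0.4536
  = 1.3844 bits

I(X;Y) = H(X) + H(Y) - H(X,Y)
  = 0.6500 + 0.8113 - 1.3844
  = 0.0769 bits

Yes. I(X;Y) = 0.0769 bits, which is > 0.0 bits.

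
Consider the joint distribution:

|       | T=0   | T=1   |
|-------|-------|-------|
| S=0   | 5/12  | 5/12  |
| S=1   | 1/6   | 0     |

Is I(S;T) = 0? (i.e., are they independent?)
Marginal P(S) (row sums):
  P(S=0) = 5/12 + 5/12 = 5/6
  P(S=1) = 1/6 + 0 = 1/6
Marginal P(T) (column sums):
  P(T=0) = 5/12 + 1/6 = 7/12
  P(T=1) = 5/12 + 0 = 5/12

S and T are independent iff P(S=i,T=j) = P(S=i)·P(T=j) for every cell.
  P(S=0)·P(T=0) = 5/6 × 7/12 = 35/72, but P(S=0,T=0) = 5/12 ✗

No, S and T are not independent. Quantitatively, I(S;T) > 0:

H(S) = -[(5/6)·log₂(5/6) + (1/6)·log₂(1/6)]
  = 0.2192 + 0.4308
  = 0.6500 bits
H(T) = -[(7/12)·log₂(7/12) + (5/12)·log₂(5/12)]
  = 0.4536 + 0.5263
  = 0.9799 bits
H(S,T) = -[(5/12)·log₂(5/12) + (5/12)·log₂(5/12) + (1/6)·log₂(1/6)]
  = 0.5263 + 0.5263 + 0.4308
  = 1.4834 bits
I(S;T) = H(S) + H(T) - H(S,T) = 0.6500 + 0.9799 - 1.4834 = 0.1465 bits > 0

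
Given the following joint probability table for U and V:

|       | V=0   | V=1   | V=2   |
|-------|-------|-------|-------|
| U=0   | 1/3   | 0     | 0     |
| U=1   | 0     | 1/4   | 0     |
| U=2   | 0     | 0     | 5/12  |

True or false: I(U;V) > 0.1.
Marginal P(U) (row sums):
  P(U=0) = 1/3 + 0 + 0 = 1/3
  P(U=1) = 0 + 1/4 + 0 = 1/4
  P(U=2) = 0 + 0 + 5/12 = 5/12
Marginal P(V) (column sums):
  P(V=0) = 1/3 + 0 + 0 = 1/3
  P(V=1) = 0 + 1/4 + 0 = 1/4
  P(V=2) = 0 + 0 + 5/12 = 5/12

H(U) = -[(1/3)·log₂(1/3) + (1/4)·log₂(1/4) + (5/12)·log₂(5/12)]
  = 0.5283 + 0.5000 + 0.5263
  = 1.5546 bits
H(V) = -[(1/3)·log₂(1/3) + (1/4)·log₂(1/4) + (5/12)·log₂(5/12)]
  = 0.5283 + 0.5000 + 0.5263
  = 1.5546 bits
H(U,V) = -[(1/3)·log₂(1/3) + (1/4)·log₂(1/4) + (5/12)·log₂(5/12)]
  = 0.5283 + 0.5000 + 0.5263
  = 1.5546 bits

I(U;V) = H(U) + H(V) - H(U,V)
  = 1.5546 + 1.5546 - 1.5546
  = 1.5546 bits

True. I(U;V) = 1.5546 bits, which is > 0.1 bits.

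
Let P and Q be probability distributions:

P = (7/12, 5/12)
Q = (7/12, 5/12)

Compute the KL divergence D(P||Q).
D(P||Q) = Σ P(i) log₂(P(i)/Q(i))
  i=0: (7/12) × log₂((7/12)/(7/12)) = (7/12) × log₂(1) = 0.0000
  i=1: (5/12) × log₂((5/12)/(5/12)) = (5/12) × log₂(1) = 0.0000
D(P||Q) = 0.0000 + 0.0000
  = 0.0000 bits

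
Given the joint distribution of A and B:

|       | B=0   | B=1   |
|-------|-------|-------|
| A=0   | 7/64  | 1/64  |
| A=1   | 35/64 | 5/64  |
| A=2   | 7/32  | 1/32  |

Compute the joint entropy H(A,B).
H(A,B) = -Σ P(A,B) log₂ P(A,B), summed over the non-zero cells:
H(A,B) = -[(7/64)·log₂(7/64) + (1/64)·log₂(1/64) + (35/64)·log₂(35/64) + (5/64)·log₂(5/64) + (7/32)·log₂(7/32) + (1/32)·log₂(1/32)]
  = 0.3492 + 0.0938 + 0.4762 + 0.2873 + 0.4796 + 0.1563
  = 1.8424 bits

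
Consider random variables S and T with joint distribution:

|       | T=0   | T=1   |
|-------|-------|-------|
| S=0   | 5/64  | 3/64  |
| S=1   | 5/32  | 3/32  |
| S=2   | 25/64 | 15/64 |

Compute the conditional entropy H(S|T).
Marginal P(T) (column sums):
  P(T=0) = 5/64 + 5/32 + 25/64 = 5/8
  P(T=1) = 3/64 + 3/32 + 15/64 = 3/8

H(S|T) = -Σ P(S,T)·log₂ P(S|T), where P(S|T) = P(S,T) / P(T)
  (S=0,T=0): P(S|T) = (5/64)/(5/8) = 1/8;  -(5/64)·log₂(1/8) = 0.2344
  (S=0,T=1): P(S|T) = (3/64)/(3/8) = 1/8;  -(3/64)·log₂(1/8) = 0.1406
  (S=1,T=0): P(S|T) = (5/32)/(5/8) = 1/4;  -(5/32)·log₂(1/4) = 0.3125
  (S=1,T=1): P(S|T) = (3/32)/(3/8) = 1/4;  -(3/32)·log₂(1/4) = 0.1875
  (S=2,T=0): P(S|T) = (25/64)/(5/8) = 5/8;  -(25/64)·log₂(5/8) = 0.2649
  (S=2,T=1): P(S|T) = (15/64)/(3/8) = 5/8;  -(15/64)·log₂(5/8) = 0.1589
H(S|T) = 0.2344 + 0.1406 + 0.3125 + 0.1875 + 0.2649 + 0.1589
  = 1.2988 bits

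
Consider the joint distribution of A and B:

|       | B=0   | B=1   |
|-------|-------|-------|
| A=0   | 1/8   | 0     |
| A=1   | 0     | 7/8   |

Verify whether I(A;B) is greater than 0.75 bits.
Marginal P(A) (row sums):
  P(A=0) = 1/8 + 0 = 1/8
  P(A=1) = 0 + 7/8 = 7/8
Marginal P(B) (column sums):
  P(B=0) = 1/8 + 0 = 1/8
  P(B=1) = 0 + 7/8 = 7/8

H(A) = -[(1/8)·log₂(1/8) + (7/8)·log₂(7/8)]
  = 0.3750 + 0.1686
  = 0.5436 bits
H(B) = -[(1/8)·log₂(1/8) + (7/8)·log₂(7/8)]
  = 0.3750 + 0.1686
  = 0.5436 bits
H(A,B) = -[(1/8)·log₂(1/8) + (7/8)·log₂(7/8)]
  = 0.3750 + 0.1686
  = 0.5436 bits

I(A;B) = H(A) + H(B) - H(A,B)
  = 0.5436 + 0.5436 - 0.5436
  = 0.5436 bits

No. I(A;B) = 0.5436 bits, which is ≤ 0.75 bits.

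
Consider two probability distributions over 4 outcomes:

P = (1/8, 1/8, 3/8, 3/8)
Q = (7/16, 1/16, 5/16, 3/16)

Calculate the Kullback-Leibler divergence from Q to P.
D(P||Q) = Σ P(i) log₂(P(i)/Q(i))
  i=0: (1/8) × log₂((1/8)/(7/16)) = (1/8) × log₂(2/7) = -0.2259
  i=1: (1/8) × log₂((1/8)/(1/16)) = (1/8) × log₂(2) = 0.1250
  i=2: (3/8) × log₂((3/8)/(5/16)) = (3/8) × log₂(6/5) = 0.0986
  i=3: (3/8) × log₂((3/8)/(3/16)) = (3/8) × log₂(2) = 0.3750
D(P||Q) = -0.2259 + 0.1250 + 0.0986 + 0.3750
  = 0.3727 bits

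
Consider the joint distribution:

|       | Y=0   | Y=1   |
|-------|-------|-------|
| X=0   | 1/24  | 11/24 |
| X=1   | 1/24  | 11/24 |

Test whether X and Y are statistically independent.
Marginal P(X) (row sums):
  P(X=0) = 1/24 + 11/24 = 1/2
  P(X=1) = 1/24 + 11/24 = 1/2
Marginal P(Y) (column sums):
  P(Y=0) = 1/24 + 1/24 = 1/12
  P(Y=1) = 11/24 + 11/24 = 11/12

X and Y are independent iff P(X=i,Y=j) = P(X=i)·P(Y=j) for every cell.
  P(X=0)·P(Y=0) = 1/2 × 1/12 = 1/24 = P(X=0,Y=0) ✓
  P(X=0)·P(Y=1) = 1/2 × 11/12 = 11/24 = P(X=0,Y=1) ✓
  P(X=1)·P(Y=0) = 1/2 × 1/12 = 1/24 = P(X=1,Y=0) ✓
  P(X=1)·P(Y=1) = 1/2 × 11/12 = 11/24 = P(X=1,Y=1) ✓

Yes, X and Y are independent: every cell factors, so I(X;Y) = 0 bits.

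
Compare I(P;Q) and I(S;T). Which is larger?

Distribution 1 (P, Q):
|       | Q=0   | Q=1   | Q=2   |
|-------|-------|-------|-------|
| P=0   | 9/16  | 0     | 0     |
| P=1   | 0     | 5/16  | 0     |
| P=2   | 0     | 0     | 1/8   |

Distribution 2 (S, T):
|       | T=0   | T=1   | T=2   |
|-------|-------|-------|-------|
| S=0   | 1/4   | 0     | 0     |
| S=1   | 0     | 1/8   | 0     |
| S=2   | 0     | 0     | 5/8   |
Distribution 1 (P, Q):
Marginal P(P) (row sums):
  P(P=0) = 9/16 + 0 + 0 = 9/16
  P(P=1) = 0 + 5/16 + 0 = 5/16
  P(P=2) = 0 + 0 + 1/8 = 1/8
Marginal P(Q) (column sums):
  P(Q=0) = 9/16 + 0 + 0 = 9/16
  P(Q=1) = 0 + 5/16 + 0 = 5/16
  P(Q=2) = 0 + 0 + 1/8 = 1/8

H(P) = -[(9/16)·log₂(9/16) + (5/16)·log₂(5/16) + (1/8)·log₂(1/8)]
  = 0.4669 + 0.5244 + 0.3750
  = 1.3663 bits
H(Q) = -[(9/16)·log₂(9/16) + (5/16)·log₂(5/16) + (1/8)·log₂(1/8)]
  = 0.4669 + 0.5244 + 0.3750
  = 1.3663 bits
H(P,Q) = -[(9/16)·log₂(9/16) + (5/16)·log₂(5/16) + (1/8)·log₂(1/8)]
  = 0.4669 + 0.5244 + 0.3750
  = 1.3663 bits

I(P;Q) = H(P) + H(Q) - H(P,Q)
  = 1.3663 + 1.3663 - 1.3663
  = 1.3663 bits

Distribution 2 (S, T):
Marginal P(S) (row sums):
  P(S=0) = 1/4 + 0 + 0 = 1/4
  P(S=1) = 0 + 1/8 + 0 = 1/8
  P(S=2) = 0 + 0 + 5/8 = 5/8
Marginal P(T) (column sums):
  P(T=0) = 1/4 + 0 + 0 = 1/4
  P(T=1) = 0 + 1/8 + 0 = 1/8
  P(T=2) = 0 + 0 + 5/8 = 5/8

H(S) = -[(1/4)·log₂(1/4) + (1/8)·log₂(1/8) + (5/8)·log₂(5/8)]
  = 0.5000 + 0.3750 + 0.4238
  = 1.2988 bits
H(T) = -[(1/4)·log₂(1/4) + (1/8)·log₂(1/8) + (5/8)·log₂(5/8)]
  = 0.5000 + 0.3750 + 0.4238
  = 1.2988 bits
H(S,T) = -[(1/4)·log₂(1/4) + (1/8)·log₂(1/8) + (5/8)·log₂(5/8)]
  = 0.5000 + 0.3750 + 0.4238
  = 1.2988 bits

I(S;T) = H(S) + H(T) - H(S,T)
  = 1.2988 + 1.2988 - 1.2988
  = 1.2988 bits

I(P;Q) = 1.3663 bits > I(S;T) = 1.2988 bits, so (P, Q) has the higher mutual information (stronger dependence).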